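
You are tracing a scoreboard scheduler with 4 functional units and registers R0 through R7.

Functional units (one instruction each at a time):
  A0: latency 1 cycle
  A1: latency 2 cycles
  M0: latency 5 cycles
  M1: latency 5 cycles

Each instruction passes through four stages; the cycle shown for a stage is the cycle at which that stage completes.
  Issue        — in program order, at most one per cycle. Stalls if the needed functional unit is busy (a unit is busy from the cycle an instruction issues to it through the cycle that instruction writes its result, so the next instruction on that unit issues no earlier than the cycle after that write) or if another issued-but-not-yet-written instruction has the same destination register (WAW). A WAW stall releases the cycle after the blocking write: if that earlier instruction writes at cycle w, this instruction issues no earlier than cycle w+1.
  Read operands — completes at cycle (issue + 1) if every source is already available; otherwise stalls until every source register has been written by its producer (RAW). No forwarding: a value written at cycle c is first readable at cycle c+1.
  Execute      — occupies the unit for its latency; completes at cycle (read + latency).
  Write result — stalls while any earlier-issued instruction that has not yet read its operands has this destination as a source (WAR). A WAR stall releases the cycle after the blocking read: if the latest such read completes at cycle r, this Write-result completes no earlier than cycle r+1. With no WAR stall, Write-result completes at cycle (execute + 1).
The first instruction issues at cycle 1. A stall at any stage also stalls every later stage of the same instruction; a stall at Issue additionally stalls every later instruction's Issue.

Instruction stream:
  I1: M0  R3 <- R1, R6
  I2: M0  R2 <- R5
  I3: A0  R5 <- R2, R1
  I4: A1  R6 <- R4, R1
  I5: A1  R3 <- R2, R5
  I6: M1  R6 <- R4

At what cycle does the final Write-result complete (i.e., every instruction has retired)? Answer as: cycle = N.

1) issue 1, read 2, done 7, write 8
2) issue 9, read 10, done 15, write 16  <struct: M0 busy until I1 writes@8>
3) issue 10, read 17, done 18, write 19  <RAW R2: wait I2 write@16>
4) issue 11, read 12, done 14, write 15
5) issue 16, read 20, done 22, write 23  <struct: A1 busy until I4 writes@15 / RAW R5: wait I3 write@19>
6) issue 17, read 18, done 23, write 24

cycle = 24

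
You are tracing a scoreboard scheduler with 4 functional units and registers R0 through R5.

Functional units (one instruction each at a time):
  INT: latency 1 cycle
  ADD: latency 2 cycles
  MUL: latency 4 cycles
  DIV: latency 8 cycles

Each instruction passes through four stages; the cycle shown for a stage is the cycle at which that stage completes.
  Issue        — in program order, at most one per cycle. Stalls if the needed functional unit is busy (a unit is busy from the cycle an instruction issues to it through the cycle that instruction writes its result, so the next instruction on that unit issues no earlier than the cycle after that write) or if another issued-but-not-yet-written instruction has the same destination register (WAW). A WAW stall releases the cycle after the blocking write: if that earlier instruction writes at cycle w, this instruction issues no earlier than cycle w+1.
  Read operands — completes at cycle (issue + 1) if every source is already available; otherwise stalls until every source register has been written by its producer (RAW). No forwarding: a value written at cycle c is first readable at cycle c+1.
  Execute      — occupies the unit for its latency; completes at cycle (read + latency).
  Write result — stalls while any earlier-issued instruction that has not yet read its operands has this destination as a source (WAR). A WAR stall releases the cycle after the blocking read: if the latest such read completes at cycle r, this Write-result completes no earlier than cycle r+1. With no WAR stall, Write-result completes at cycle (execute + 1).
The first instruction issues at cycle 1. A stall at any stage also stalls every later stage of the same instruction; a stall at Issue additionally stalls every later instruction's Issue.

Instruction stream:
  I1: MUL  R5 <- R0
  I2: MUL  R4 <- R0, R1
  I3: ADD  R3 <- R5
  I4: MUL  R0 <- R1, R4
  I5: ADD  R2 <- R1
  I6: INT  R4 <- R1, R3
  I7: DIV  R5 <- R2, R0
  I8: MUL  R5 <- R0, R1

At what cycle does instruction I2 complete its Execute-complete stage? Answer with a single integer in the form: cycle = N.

1) issue 1, read 2, done 6, write 7
2) issue 8, read 9, done 13, write 14  <struct: MUL busy until I1 writes@7>
3) issue 9, read 10, done 12, write 13
4) issue 15, read 16, done 20, write 21  <struct: MUL busy until I2 writes@14>
5) issue 16, read 17, done 19, write 20
6) issue 17, read 18, done 19, write 20
7) issue 18, read 22, done 30, write 31  <RAW R0: wait I4 write@21>
8) issue 32, read 33, done 37, write 38  <WAW R5: wait I7 write@31>

cycle = 13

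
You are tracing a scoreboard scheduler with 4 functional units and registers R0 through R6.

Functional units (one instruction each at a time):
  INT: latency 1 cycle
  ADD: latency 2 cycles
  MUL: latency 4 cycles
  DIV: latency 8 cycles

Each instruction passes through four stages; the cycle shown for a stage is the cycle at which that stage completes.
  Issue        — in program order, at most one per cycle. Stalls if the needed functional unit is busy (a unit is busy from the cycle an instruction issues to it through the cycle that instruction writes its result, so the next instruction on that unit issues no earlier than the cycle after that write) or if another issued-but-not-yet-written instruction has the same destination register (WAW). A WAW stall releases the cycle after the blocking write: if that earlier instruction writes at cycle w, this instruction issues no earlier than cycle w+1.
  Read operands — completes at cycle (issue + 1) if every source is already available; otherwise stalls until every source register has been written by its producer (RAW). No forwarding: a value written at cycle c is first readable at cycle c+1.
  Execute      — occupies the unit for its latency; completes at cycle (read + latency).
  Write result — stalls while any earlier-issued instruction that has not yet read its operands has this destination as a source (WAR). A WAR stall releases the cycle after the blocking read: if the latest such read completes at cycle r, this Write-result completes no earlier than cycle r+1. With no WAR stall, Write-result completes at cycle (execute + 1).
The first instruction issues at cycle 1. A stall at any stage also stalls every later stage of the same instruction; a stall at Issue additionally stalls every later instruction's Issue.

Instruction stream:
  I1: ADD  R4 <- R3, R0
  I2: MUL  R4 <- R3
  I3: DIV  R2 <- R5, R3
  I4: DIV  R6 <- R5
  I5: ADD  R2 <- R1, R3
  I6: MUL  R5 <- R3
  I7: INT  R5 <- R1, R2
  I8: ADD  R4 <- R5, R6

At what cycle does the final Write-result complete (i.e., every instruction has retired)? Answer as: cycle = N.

cycle = 34

1) issue 1, read 2, done 4, write 5
2) issue 6, read 7, done 11, write 12  <WAW R4: wait I1 write@5>
3) issue 7, read 8, done 16, write 17
4) issue 18, read 19, done 27, write 28  <struct: DIV busy until I3 writes@17>
5) issue 19, read 20, done 22, write 23
6) issue 20, read 21, done 25, write 26
7) issue 27, read 28, done 29, write 30  <WAW R5: wait I6 write@26>
8) issue 28, read 31, done 33, write 34  <RAW R5: wait I7 write@30>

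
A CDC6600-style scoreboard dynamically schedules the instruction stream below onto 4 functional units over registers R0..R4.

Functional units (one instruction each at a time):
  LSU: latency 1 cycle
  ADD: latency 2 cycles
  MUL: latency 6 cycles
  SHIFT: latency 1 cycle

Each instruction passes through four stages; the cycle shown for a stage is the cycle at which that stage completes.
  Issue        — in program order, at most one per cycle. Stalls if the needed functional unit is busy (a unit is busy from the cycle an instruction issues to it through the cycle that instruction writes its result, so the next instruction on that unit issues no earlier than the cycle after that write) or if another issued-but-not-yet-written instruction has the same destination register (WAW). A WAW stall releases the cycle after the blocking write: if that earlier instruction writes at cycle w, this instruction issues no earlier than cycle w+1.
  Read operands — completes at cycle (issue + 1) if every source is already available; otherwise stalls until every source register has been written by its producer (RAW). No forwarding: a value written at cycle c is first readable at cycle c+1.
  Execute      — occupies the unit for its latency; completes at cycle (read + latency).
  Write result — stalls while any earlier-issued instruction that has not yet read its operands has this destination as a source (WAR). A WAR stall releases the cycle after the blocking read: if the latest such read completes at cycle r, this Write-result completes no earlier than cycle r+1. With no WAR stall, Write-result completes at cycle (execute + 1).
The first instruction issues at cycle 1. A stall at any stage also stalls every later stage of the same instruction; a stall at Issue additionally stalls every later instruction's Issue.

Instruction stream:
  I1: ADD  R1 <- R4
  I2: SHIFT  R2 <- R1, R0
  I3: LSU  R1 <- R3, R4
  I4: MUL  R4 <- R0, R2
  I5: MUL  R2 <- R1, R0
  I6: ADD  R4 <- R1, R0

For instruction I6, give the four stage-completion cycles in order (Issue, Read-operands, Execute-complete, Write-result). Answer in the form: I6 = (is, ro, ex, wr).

I1 -> (1, 2, 4, 5)
I2 -> (2, 6, 7, 8)  // RAW R1: wait I1 write@5
I3 -> (6, 7, 8, 9)  // WAW R1: wait I1 write@5
I4 -> (7, 9, 15, 16)  // RAW R2: wait I2 write@8
I5 -> (17, 18, 24, 25)  // struct: MUL busy until I4 writes@16
I6 -> (18, 19, 21, 22)

I6 = (18, 19, 21, 22)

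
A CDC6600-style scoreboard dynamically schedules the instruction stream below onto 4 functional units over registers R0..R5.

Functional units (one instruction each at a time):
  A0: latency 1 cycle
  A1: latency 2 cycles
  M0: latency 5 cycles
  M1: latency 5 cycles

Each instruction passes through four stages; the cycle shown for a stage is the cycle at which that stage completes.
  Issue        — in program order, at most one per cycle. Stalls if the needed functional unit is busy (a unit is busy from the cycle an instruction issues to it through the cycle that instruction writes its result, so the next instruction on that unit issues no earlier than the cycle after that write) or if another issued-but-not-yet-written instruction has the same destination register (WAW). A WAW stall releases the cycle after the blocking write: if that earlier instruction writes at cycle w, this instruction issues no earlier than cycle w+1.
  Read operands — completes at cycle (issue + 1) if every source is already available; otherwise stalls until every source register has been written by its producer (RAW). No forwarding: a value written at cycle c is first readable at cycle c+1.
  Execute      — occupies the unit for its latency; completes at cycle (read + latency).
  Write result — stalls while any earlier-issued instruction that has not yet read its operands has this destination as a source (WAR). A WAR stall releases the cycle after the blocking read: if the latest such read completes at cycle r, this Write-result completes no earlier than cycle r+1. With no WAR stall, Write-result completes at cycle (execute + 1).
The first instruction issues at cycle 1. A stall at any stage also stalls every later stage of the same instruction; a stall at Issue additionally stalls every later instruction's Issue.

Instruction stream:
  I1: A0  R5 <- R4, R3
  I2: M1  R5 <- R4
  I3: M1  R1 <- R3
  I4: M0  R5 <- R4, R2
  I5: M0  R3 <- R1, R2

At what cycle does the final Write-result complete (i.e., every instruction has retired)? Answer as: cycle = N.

cycle = 29

cycle 1: I1 issues→A0
cycle 2: I1 reads
cycle 3: I1 exec-done
cycle 4: I1 writes R5
cycle 5: I2 issues→M1
cycle 6: I2 reads
cycle 11: I2 exec-done
cycle 12: I2 writes R5
cycle 13: I3 issues→M1
cycle 14: I3 reads | I4 issues→M0
cycle 15: I4 reads
cycle 19: I3 exec-done
cycle 20: I3 writes R1 | I4 exec-done
cycle 21: I4 writes R5
cycle 22: I5 issues→M0
cycle 23: I5 reads
cycle 28: I5 exec-done
cycle 29: I5 writes R3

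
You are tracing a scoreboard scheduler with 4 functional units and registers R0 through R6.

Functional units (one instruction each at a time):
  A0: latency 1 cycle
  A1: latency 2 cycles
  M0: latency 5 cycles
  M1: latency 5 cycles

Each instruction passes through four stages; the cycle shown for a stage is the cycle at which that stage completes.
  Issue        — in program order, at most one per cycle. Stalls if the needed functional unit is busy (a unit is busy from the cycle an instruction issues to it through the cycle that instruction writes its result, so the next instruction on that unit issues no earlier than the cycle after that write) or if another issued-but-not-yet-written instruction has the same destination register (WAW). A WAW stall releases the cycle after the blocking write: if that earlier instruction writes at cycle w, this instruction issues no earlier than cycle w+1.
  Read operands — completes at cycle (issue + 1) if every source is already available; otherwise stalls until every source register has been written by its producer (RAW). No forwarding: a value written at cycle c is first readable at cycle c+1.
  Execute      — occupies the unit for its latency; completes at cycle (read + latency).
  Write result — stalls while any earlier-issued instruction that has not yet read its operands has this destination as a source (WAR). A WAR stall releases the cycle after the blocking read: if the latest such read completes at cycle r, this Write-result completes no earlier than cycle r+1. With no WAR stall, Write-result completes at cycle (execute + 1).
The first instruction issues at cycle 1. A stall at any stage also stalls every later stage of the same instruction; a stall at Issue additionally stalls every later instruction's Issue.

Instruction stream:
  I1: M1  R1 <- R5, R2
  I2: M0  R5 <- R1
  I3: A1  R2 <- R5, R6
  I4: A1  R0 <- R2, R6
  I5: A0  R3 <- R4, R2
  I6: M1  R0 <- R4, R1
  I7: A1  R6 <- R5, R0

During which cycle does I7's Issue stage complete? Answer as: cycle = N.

cycle 1: I1 issues→M1
cycle 2: I1 reads, I2 issues→M0
cycle 3: I3 issues→A1
cycle 7: I1 exec-done
cycle 8: I1 writes R1
cycle 9: I2 reads
cycle 14: I2 exec-done
cycle 15: I2 writes R5
cycle 16: I3 reads
cycle 18: I3 exec-done
cycle 19: I3 writes R2
cycle 20: I4 issues→A1
cycle 21: I4 reads, I5 issues→A0
cycle 22: I5 reads
cycle 23: I4 exec-done, I5 exec-done
cycle 24: I4 writes R0, I5 writes R3
cycle 25: I6 issues→M1
cycle 26: I6 reads, I7 issues→A1
cycle 31: I6 exec-done
cycle 32: I6 writes R0
cycle 33: I7 reads
cycle 35: I7 exec-done
cycle 36: I7 writes R6

cycle = 26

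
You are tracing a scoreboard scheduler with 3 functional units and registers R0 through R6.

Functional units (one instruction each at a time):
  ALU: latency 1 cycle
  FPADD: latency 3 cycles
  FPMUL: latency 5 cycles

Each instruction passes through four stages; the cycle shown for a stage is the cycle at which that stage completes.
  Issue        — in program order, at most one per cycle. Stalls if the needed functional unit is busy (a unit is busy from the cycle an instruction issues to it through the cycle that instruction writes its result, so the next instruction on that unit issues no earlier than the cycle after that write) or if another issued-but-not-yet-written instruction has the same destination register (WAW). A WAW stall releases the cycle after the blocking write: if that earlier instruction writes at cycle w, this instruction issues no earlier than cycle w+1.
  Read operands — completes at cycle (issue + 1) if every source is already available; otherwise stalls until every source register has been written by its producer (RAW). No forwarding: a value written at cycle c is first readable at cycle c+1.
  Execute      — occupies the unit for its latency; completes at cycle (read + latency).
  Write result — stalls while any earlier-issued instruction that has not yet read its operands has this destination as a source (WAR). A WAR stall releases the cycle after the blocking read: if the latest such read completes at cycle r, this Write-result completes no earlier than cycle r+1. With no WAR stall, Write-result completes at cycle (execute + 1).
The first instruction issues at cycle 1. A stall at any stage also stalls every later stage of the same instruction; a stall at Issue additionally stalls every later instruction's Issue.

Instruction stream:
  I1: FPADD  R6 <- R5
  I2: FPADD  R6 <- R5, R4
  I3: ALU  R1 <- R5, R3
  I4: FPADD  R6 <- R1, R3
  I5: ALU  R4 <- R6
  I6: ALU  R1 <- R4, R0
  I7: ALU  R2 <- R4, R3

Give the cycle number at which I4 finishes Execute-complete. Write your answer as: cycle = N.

[1] I1→FPADD
[2] I1 RO
[5] I1 EX
[6] I1 WR R6
[7] I2→FPADD
[8] I2 RO · I3→ALU
[9] I3 RO
[10] I3 EX
[11] I2 EX · I3 WR R1
[12] I2 WR R6
[13] I4→FPADD
[14] I4 RO · I5→ALU
[17] I4 EX
[18] I4 WR R6
[19] I5 RO
[20] I5 EX
[21] I5 WR R4
[22] I6→ALU
[23] I6 RO
[24] I6 EX
[25] I6 WR R1
[26] I7→ALU
[27] I7 RO
[28] I7 EX
[29] I7 WR R2

cycle = 17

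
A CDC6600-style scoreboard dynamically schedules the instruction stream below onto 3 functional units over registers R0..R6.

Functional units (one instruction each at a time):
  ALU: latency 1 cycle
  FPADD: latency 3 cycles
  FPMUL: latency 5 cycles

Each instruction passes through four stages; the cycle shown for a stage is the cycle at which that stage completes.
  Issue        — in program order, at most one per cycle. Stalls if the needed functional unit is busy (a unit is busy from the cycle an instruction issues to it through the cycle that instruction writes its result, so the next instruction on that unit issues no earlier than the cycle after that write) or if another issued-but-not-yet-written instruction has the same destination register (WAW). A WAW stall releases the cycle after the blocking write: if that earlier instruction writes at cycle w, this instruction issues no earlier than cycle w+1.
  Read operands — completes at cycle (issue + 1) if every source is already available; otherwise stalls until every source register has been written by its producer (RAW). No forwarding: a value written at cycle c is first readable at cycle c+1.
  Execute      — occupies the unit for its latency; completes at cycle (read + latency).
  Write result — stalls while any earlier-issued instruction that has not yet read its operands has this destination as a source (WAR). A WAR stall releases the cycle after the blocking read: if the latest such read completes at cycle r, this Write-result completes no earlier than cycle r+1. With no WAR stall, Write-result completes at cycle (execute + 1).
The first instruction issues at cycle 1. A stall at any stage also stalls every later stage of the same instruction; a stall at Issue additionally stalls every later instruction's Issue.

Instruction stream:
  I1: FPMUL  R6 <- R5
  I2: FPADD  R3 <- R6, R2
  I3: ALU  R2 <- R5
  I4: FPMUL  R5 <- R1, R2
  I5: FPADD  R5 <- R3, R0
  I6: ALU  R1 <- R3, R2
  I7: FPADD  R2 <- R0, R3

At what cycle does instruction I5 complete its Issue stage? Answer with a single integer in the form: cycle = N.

cycle 1: I1 dispatched to FPMUL
cycle 2: I1 operands ready · I2 dispatched to FPADD
cycle 3: I3 dispatched to ALU
cycle 4: I3 operands ready
cycle 5: I3 complete
cycle 7: I1 complete
cycle 8: R6←I1
cycle 9: I2 operands ready · I4 dispatched to FPMUL
cycle 10: R2←I3
cycle 11: I4 operands ready
cycle 12: I2 complete
cycle 13: R3←I2
cycle 16: I4 complete
cycle 17: R5←I4
cycle 18: I5 dispatched to FPADD
cycle 19: I5 operands ready · I6 dispatched to ALU
cycle 20: I6 operands ready
cycle 21: I6 complete
cycle 22: I5 complete · R1←I6
cycle 23: R5←I5
cycle 24: I7 dispatched to FPADD
cycle 25: I7 operands ready
cycle 28: I7 complete
cycle 29: R2←I7

cycle = 18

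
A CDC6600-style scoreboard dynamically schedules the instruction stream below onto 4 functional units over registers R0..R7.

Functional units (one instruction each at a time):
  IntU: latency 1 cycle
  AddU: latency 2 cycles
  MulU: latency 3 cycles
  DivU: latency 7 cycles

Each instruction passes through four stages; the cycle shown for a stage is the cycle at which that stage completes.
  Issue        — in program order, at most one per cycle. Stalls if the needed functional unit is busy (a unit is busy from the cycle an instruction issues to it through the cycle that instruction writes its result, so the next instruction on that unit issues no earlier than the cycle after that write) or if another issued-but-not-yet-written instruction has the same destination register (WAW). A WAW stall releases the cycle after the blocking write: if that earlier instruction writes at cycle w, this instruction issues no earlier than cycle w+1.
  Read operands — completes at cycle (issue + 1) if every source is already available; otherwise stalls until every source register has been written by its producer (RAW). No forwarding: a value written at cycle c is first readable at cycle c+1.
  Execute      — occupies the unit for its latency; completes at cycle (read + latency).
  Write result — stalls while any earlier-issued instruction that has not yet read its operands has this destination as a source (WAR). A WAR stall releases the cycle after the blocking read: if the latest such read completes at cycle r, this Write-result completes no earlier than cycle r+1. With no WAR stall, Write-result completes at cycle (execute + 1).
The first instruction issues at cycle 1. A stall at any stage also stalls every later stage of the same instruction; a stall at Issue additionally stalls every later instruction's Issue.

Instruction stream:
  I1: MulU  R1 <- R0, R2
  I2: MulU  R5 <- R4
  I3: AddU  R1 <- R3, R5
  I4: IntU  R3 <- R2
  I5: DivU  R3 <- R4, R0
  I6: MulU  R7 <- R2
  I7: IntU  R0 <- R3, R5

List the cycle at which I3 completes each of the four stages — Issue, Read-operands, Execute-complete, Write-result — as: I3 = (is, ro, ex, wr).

I1 -> (1, 2, 5, 6)
I2 -> (7, 8, 11, 12)  // struct: MulU busy until I1 writes@6
I3 -> (8, 13, 15, 16)  // RAW R5: wait I2 write@12
I4 -> (9, 10, 11, 14)  // WAR R3: wait I3 read@13
I5 -> (15, 16, 23, 24)  // WAW R3: wait I4 write@14
I6 -> (16, 17, 20, 21)
I7 -> (17, 25, 26, 27)  // RAW R3: wait I5 write@24

I3 = (8, 13, 15, 16)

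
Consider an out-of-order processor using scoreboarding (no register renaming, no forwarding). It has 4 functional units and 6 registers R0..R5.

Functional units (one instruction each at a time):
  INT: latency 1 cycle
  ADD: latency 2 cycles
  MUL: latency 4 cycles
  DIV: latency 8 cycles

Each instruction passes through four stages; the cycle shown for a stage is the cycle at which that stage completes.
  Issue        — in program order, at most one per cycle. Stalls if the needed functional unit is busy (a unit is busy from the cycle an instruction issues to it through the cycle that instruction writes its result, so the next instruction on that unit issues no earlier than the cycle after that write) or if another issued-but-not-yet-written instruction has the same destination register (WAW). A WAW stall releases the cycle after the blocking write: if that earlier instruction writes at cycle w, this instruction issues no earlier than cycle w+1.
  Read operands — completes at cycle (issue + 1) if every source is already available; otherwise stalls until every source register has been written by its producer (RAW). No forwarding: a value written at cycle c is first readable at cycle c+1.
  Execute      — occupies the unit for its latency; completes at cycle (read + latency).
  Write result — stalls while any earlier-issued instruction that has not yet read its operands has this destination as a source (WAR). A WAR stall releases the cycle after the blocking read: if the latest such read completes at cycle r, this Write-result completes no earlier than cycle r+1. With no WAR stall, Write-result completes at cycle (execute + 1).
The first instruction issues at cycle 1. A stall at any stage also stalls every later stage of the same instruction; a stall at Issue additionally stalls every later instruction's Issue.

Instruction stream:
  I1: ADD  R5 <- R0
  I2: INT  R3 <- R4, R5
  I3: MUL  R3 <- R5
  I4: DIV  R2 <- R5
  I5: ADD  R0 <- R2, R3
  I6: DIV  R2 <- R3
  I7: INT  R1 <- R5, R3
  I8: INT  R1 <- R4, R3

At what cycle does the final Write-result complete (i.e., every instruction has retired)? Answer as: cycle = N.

c1: I1 issues→ADD
c2: I1 reads; I2 issues→INT
c4: I1 exec-done
c5: I1 writes R5
c6: I2 reads
c7: I2 exec-done
c8: I2 writes R3
c9: I3 issues→MUL
c10: I3 reads; I4 issues→DIV
c11: I4 reads; I5 issues→ADD
c14: I3 exec-done
c15: I3 writes R3
c19: I4 exec-done
c20: I4 writes R2
c21: I5 reads; I6 issues→DIV
c22: I6 reads; I7 issues→INT
c23: I5 exec-done; I7 reads
c24: I5 writes R0; I7 exec-done
c25: I7 writes R1
c26: I8 issues→INT
c27: I8 reads
c28: I8 exec-done
c29: I8 writes R1
c30: I6 exec-done
c31: I6 writes R2

cycle = 31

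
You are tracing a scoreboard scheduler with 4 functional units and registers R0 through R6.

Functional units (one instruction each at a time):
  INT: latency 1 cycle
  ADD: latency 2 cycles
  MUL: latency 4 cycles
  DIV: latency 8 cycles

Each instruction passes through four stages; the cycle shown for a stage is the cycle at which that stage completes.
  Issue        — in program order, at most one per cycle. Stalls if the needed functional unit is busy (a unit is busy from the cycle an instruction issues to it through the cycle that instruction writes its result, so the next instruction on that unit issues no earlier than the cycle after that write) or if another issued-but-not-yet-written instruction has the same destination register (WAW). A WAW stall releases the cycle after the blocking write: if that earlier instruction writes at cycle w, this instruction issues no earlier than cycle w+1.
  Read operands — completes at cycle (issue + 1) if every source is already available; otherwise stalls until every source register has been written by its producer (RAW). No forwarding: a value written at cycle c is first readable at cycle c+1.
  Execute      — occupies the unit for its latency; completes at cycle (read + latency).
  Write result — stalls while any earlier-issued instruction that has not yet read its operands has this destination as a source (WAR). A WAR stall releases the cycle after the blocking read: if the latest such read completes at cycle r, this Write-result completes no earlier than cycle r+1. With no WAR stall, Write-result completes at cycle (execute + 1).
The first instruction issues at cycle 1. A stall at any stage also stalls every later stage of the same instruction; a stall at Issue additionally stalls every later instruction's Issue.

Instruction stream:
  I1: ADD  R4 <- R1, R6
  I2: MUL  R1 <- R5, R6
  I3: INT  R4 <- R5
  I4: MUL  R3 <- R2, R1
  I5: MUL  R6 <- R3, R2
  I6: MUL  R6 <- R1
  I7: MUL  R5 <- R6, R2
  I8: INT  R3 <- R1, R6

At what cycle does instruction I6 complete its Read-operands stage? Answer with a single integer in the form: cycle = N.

cycle = 24

c1: issue I1 (ADD)
c2: I1 read-ops; issue I2 (MUL)
c3: I2 read-ops
c4: I1 finished on ADD
c5: I1→R4
c6: issue I3 (INT)
c7: I2 finished on MUL; I3 read-ops
c8: I2→R1; I3 finished on INT
c9: I3→R4; issue I4 (MUL)
c10: I4 read-ops
c14: I4 finished on MUL
c15: I4→R3
c16: issue I5 (MUL)
c17: I5 read-ops
c21: I5 finished on MUL
c22: I5→R6
c23: issue I6 (MUL)
c24: I6 read-ops
c28: I6 finished on MUL
c29: I6→R6
c30: issue I7 (MUL)
c31: I7 read-ops; issue I8 (INT)
c32: I8 read-ops
c33: I8 finished on INT
c34: I8→R3
c35: I7 finished on MUL
c36: I7→R5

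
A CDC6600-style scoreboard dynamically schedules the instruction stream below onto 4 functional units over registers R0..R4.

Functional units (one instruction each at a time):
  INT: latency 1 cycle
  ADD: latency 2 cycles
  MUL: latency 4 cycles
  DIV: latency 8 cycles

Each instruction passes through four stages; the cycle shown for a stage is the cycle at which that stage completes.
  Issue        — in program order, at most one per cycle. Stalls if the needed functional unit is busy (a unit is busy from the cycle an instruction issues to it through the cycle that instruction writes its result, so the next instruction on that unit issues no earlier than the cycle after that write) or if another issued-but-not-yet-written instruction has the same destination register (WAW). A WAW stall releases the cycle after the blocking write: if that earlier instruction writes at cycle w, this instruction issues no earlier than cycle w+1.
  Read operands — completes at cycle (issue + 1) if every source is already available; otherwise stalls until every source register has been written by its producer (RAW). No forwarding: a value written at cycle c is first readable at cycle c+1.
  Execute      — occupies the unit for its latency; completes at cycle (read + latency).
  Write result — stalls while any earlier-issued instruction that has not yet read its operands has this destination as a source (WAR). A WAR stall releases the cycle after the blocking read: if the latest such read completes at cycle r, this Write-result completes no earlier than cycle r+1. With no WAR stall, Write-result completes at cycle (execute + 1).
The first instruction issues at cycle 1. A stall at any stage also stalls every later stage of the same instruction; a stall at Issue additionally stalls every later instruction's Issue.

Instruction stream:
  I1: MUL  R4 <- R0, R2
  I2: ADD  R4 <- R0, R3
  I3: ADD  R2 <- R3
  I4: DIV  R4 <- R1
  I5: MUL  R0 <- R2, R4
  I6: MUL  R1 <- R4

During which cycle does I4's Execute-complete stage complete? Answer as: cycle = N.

cycle = 23

1) issue 1, read 2, done 6, write 7
2) issue 8, read 9, done 11, write 12  <WAW R4: wait I1 write@7>
3) issue 13, read 14, done 16, write 17  <struct: ADD busy until I2 writes@12>
4) issue 14, read 15, done 23, write 24
5) issue 15, read 25, done 29, write 30  <RAW R4: wait I4 write@24>
6) issue 31, read 32, done 36, write 37  <struct: MUL busy until I5 writes@30>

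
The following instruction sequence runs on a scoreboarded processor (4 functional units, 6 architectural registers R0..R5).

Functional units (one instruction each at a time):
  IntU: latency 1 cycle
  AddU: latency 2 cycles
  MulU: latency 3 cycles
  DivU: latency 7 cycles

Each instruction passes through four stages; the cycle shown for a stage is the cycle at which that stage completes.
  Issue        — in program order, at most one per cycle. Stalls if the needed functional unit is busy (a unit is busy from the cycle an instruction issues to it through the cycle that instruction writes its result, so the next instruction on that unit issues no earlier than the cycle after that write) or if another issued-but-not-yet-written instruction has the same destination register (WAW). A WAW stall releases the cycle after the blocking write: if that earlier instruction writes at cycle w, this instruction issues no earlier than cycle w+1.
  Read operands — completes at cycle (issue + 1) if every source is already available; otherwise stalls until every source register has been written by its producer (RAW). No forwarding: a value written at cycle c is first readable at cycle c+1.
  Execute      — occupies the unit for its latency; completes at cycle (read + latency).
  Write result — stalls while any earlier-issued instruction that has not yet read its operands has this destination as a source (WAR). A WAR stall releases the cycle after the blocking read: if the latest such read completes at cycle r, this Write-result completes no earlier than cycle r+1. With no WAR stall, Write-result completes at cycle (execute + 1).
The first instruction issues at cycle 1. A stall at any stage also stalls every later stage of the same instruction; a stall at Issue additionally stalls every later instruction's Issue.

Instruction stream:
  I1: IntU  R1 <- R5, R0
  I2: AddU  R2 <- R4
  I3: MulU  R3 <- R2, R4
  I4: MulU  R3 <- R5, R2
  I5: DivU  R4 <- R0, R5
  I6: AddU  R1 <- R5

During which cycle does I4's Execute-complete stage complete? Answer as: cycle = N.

cycle = 16

[1] I1 dispatched to IntU
[2] I1 operands ready, I2 dispatched to AddU
[3] I1 complete, I2 operands ready, I3 dispatched to MulU
[4] R1←I1
[5] I2 complete
[6] R2←I2
[7] I3 operands ready
[10] I3 complete
[11] R3←I3
[12] I4 dispatched to MulU
[13] I4 operands ready, I5 dispatched to DivU
[14] I5 operands ready, I6 dispatched to AddU
[15] I6 operands ready
[16] I4 complete
[17] R3←I4, I6 complete
[18] R1←I6
[21] I5 complete
[22] R4←I5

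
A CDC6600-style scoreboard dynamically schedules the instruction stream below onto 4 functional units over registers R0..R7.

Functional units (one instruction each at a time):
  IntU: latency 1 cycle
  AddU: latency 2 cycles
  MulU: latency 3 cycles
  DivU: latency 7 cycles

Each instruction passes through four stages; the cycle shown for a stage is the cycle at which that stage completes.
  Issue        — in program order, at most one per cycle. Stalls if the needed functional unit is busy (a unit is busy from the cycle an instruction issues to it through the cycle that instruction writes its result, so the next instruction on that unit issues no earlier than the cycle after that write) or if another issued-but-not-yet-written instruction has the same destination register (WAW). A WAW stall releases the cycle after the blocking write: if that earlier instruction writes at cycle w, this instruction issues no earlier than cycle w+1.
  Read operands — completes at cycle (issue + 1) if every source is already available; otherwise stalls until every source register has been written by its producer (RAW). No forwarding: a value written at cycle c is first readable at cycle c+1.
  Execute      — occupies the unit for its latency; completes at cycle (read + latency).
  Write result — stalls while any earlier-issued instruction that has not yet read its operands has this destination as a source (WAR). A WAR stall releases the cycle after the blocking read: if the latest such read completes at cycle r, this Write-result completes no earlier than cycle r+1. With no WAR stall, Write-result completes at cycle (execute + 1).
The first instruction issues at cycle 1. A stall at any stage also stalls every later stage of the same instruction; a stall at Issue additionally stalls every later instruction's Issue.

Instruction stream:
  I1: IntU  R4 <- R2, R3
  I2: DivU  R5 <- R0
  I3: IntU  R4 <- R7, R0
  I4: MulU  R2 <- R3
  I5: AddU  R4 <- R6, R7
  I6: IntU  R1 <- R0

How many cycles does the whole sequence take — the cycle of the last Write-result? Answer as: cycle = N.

[1] issue I1 (IntU)
[2] I1 read-ops; issue I2 (DivU)
[3] I1 finished on IntU; I2 read-ops
[4] I1→R4
[5] issue I3 (IntU)
[6] I3 read-ops; issue I4 (MulU)
[7] I3 finished on IntU; I4 read-ops
[8] I3→R4
[9] issue I5 (AddU)
[10] I2 finished on DivU; I4 finished on MulU; I5 read-ops; issue I6 (IntU)
[11] I2→R5; I4→R2; I6 read-ops
[12] I5 finished on AddU; I6 finished on IntU
[13] I5→R4; I6→R1

cycle = 13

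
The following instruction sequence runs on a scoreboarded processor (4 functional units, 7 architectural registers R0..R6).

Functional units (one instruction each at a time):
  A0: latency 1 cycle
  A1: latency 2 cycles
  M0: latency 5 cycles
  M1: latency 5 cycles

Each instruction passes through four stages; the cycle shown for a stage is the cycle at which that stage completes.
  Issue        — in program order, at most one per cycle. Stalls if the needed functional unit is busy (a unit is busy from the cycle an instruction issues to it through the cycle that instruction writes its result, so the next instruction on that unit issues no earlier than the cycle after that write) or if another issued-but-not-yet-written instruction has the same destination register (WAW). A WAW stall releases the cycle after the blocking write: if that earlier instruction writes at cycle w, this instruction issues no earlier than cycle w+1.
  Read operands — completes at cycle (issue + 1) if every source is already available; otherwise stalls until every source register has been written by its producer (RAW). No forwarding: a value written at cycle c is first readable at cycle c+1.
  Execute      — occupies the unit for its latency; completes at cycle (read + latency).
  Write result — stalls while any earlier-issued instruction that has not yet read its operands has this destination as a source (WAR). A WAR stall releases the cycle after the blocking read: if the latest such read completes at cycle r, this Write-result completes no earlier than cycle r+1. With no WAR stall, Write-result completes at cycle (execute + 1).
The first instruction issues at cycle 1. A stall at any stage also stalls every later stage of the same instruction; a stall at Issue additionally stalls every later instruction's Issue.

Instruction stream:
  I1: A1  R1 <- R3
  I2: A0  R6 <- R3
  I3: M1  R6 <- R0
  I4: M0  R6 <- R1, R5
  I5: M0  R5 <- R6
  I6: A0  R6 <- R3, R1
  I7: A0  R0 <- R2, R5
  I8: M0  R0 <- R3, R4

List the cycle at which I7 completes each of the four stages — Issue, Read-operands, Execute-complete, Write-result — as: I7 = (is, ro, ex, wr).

1) issue 1, read 2, done 4, write 5
2) issue 2, read 3, done 4, write 5
3) issue 6, read 7, done 12, write 13  <WAW R6: wait I2 write@5>
4) issue 14, read 15, done 20, write 21  <WAW R6: wait I3 write@13>
5) issue 22, read 23, done 28, write 29  <struct: M0 busy until I4 writes@21>
6) issue 23, read 24, done 25, write 26
7) issue 27, read 30, done 31, write 32  <struct: A0 busy until I6 writes@26 / RAW R5: wait I5 write@29>
8) issue 33, read 34, done 39, write 40  <WAW R0: wait I7 write@32>

I7 = (27, 30, 31, 32)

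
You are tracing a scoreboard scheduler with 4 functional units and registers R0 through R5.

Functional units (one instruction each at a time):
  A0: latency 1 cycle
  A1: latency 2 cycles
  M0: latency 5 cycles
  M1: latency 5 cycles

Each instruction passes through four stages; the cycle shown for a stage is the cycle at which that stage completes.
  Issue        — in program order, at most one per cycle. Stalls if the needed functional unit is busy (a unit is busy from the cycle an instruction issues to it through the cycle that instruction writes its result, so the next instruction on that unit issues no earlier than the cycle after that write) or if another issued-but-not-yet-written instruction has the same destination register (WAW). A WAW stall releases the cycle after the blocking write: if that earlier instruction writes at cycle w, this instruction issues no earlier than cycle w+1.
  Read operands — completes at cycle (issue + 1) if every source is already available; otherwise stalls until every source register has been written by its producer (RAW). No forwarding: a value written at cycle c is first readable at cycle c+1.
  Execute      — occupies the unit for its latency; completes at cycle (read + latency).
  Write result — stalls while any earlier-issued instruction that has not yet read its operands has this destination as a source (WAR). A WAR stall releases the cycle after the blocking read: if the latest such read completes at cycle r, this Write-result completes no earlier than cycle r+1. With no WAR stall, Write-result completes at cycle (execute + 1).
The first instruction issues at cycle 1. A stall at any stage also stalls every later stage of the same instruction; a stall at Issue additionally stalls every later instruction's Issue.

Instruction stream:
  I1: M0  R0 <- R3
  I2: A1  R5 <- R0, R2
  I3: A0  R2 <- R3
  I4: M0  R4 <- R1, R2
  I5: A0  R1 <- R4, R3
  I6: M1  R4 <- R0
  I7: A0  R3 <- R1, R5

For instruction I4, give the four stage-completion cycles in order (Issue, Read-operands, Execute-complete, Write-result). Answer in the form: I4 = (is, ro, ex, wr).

I1 -> (1, 2, 7, 8)
I2 -> (2, 9, 11, 12)  // RAW R0: wait I1 write@8
I3 -> (3, 4, 5, 10)  // WAR R2: wait I2 read@9
I4 -> (9, 11, 16, 17)  // struct: M0 busy until I1 writes@8, RAW R2: wait I3 write@10
I5 -> (11, 18, 19, 20)  // struct: A0 busy until I3 writes@10, RAW R4: wait I4 write@17
I6 -> (18, 19, 24, 25)  // WAW R4: wait I4 write@17
I7 -> (21, 22, 23, 24)  // struct: A0 busy until I5 writes@20

I4 = (9, 11, 16, 17)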